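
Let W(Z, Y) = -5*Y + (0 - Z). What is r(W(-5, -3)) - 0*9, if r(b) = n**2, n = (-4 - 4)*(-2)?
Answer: 256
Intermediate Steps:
W(Z, Y) = -Z - 5*Y (W(Z, Y) = -5*Y - Z = -Z - 5*Y)
n = 16 (n = -8*(-2) = 16)
r(b) = 256 (r(b) = 16**2 = 256)
r(W(-5, -3)) - 0*9 = 256 - 0*9 = 256 - 1*0 = 256 + 0 = 256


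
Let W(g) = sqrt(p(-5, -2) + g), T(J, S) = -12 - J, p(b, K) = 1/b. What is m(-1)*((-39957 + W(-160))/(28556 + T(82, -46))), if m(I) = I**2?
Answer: -2103/1498 + 3*I*sqrt(445)/142310 ≈ -1.4039 + 0.0004447*I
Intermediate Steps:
W(g) = sqrt(-1/5 + g) (W(g) = sqrt(1/(-5) + g) = sqrt(-1/5 + g))
m(-1)*((-39957 + W(-160))/(28556 + T(82, -46))) = (-1)**2*((-39957 + sqrt(-5 + 25*(-160))/5)/(28556 + (-12 - 1*82))) = 1*((-39957 + sqrt(-5 - 4000)/5)/(28556 + (-12 - 82))) = 1*((-39957 + sqrt(-4005)/5)/(28556 - 94)) = 1*((-39957 + (3*I*sqrt(445))/5)/28462) = 1*((-39957 + 3*I*sqrt(445)/5)*(1/28462)) = 1*(-2103/1498 + 3*I*sqrt(445)/142310) = -2103/1498 + 3*I*sqrt(445)/142310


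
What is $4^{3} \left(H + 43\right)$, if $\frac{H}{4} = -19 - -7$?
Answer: $-320$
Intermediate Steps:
$H = -48$ ($H = 4 \left(-19 - -7\right) = 4 \left(-19 + 7\right) = 4 \left(-12\right) = -48$)
$4^{3} \left(H + 43\right) = 4^{3} \left(-48 + 43\right) = 64 \left(-5\right) = -320$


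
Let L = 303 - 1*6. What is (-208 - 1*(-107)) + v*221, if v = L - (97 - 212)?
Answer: 90951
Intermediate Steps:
L = 297 (L = 303 - 6 = 297)
v = 412 (v = 297 - (97 - 212) = 297 - 1*(-115) = 297 + 115 = 412)
(-208 - 1*(-107)) + v*221 = (-208 - 1*(-107)) + 412*221 = (-208 + 107) + 91052 = -101 + 91052 = 90951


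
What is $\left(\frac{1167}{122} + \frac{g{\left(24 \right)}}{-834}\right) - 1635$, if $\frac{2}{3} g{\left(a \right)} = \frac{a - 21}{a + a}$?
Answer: $- \frac{882051805}{542656} \approx -1625.4$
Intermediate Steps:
$g{\left(a \right)} = \frac{3 \left(-21 + a\right)}{4 a}$ ($g{\left(a \right)} = \frac{3 \frac{a - 21}{a + a}}{2} = \frac{3 \frac{-21 + a}{2 a}}{2} = \frac{3 \left(-21 + a\right)}{4 a}$)
$\left(\frac{1167}{122} + \frac{g{\left(24 \right)}}{-834}\right) - 1635 = \left(\frac{1167}{122} + \frac{\frac{3}{4} \cdot \frac{1}{24} \left(-21 + 24\right)}{-834}\right) - 1635 = \left(1167 \cdot \frac{1}{122} + \frac{3}{4} \cdot \frac{1}{24} \cdot 3 \left(- \frac{1}{834}\right)\right) - 1635 = \left(\frac{1167}{122} + \frac{3}{32} \left(- \frac{1}{834}\right)\right) - 1635 = \left(\frac{1167}{122} - \frac{1}{8896}\right) - 1635 = \frac{5190755}{542656} - 1635 = - \frac{882051805}{542656}$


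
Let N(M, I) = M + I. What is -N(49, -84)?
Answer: 35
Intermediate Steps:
N(M, I) = I + M
-N(49, -84) = -(-84 + 49) = -1*(-35) = 35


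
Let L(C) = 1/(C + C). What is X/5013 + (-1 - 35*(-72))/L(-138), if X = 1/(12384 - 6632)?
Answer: -20047205005343/28834776 ≈ -6.9524e+5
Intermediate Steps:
L(C) = 1/(2*C)
X = 1/5752 ≈ 0.00017385
X/5013 + (-1 - 35*(-72))/L(-138) = (1/5752)/5013 + (-1 - 35*(-72))/(((½)/(-138))) = (1/5752)*(1/5013) + (-1 + 2520)/(((½)*(-1/138))) = 1/28834776 + 2519/(-1/276) = 1/28834776 + 2519*(-276) = 1/28834776 - 695244 = -20047205005343/28834776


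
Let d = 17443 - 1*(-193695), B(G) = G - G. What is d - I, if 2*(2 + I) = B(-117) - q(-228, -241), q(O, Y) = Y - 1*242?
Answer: 421797/2 ≈ 2.1090e+5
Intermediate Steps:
B(G) = 0
q(O, Y) = -242 + Y (q(O, Y) = Y - 242 = -242 + Y)
d = 211138 (d = 17443 + 193695 = 211138)
I = 479/2 (I = -2 + (0 - (-242 - 241))/2 = -2 + (0 - 1*(-483))/2 = -2 + (0 + 483)/2 = -2 + (1/2)*483 = -2 + 483/2 = 479/2 ≈ 239.50)
d - I = 211138 - 1*479/2 = 211138 - 479/2 = 421797/2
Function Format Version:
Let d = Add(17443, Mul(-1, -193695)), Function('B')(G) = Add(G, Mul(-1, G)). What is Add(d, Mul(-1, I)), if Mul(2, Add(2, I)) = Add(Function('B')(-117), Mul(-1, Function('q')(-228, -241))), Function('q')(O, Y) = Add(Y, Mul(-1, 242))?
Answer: Rational(421797, 2) ≈ 2.1090e+5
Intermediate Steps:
Function('B')(G) = 0
Function('q')(O, Y) = Add(-242, Y) (Function('q')(O, Y) = Add(Y, -242) = Add(-242, Y))
d = 211138 (d = Add(17443, 193695) = 211138)
I = Rational(479, 2) (I = Add(-2, Mul(Rational(1, 2), Add(0, Mul(-1, Add(-242, -241))))) = Add(-2, Mul(Rational(1, 2), Add(0, Mul(-1, -483)))) = Add(-2, Mul(Rational(1, 2), Add(0, 483))) = Add(-2, Mul(Rational(1, 2), 483)) = Add(-2, Rational(483, 2)) = Rational(479, 2) ≈ 239.50)
Add(d, Mul(-1, I)) = Add(211138, Mul(-1, Rational(479, 2))) = Add(211138, Rational(-479, 2)) = Rational(421797, 2)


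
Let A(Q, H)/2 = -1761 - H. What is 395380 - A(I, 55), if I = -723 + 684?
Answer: 399012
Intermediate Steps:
I = -39
A(Q, H) = -3522 - 2*H (A(Q, H) = 2*(-1761 - H) = -3522 - 2*H)
395380 - A(I, 55) = 395380 - (-3522 - 2*55) = 395380 - (-3522 - 110) = 395380 - 1*(-3632) = 395380 + 3632 = 399012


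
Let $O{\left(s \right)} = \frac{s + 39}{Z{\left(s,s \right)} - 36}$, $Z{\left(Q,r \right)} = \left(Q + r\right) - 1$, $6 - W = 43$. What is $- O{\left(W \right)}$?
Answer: $\frac{2}{111} \approx 0.018018$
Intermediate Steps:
$W = -37$ ($W = 6 - 43 = -37$)
$Z{\left(Q,r \right)} = -1 + Q + r$
$O{\left(s \right)} = \frac{39 + s}{-37 + 2 s}$ ($O{\left(s \right)} = \frac{s + 39}{\left(-1 + s + s\right) - 36} = \frac{39 + s}{\left(-1 + 2 s\right) - 36} = \frac{39 + s}{-37 + 2 s}$)
$- O{\left(W \right)} = - \frac{39 - 37}{-37 + 2 \left(-37\right)} = - \frac{2}{-37 - 74} = - \frac{2}{-111} = - \frac{\left(-1\right) 2}{111} = \left(-1\right) \left(- \frac{2}{111}\right) = \frac{2}{111}$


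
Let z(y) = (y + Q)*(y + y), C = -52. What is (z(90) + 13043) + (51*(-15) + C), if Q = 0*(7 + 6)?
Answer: 28426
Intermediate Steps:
Q = 0 (Q = 0*13 = 0)
z(y) = 2*y² (z(y) = (y + 0)*(y + y) = y*(2*y) = 2*y²)
(z(90) + 13043) + (51*(-15) + C) = (2*90² + 13043) + (51*(-15) - 52) = (2*8100 + 13043) + (-765 - 52) = (16200 + 13043) - 817 = 29243 - 817 = 28426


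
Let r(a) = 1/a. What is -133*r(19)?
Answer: -7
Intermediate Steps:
-133*r(19) = -133/19 = -133*1/19 = -7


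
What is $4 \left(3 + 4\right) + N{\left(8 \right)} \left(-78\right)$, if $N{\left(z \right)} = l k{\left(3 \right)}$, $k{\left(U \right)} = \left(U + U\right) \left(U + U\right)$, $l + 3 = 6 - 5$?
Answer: $5644$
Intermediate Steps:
$l = -2$ ($l = -3 + \left(6 - 5\right) = -3 + 1 = -2$)
$k{\left(U \right)} = 4 U^{2}$ ($k{\left(U \right)} = 2 U 2 U = 4 U^{2}$)
$N{\left(z \right)} = -72$ ($N{\left(z \right)} = - 2 \cdot 4 \cdot 3^{2} = - 2 \cdot 4 \cdot 9 = \left(-2\right) 36 = -72$)
$4 \left(3 + 4\right) + N{\left(8 \right)} \left(-78\right) = 4 \left(3 + 4\right) - -5616 = 4 \cdot 7 + 5616 = 28 + 5616 = 5644$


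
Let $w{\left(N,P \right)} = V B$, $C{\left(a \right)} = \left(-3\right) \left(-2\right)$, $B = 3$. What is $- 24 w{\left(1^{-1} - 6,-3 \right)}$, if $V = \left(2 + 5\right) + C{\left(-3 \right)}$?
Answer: $-936$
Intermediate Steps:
$C{\left(a \right)} = 6$
$V = 13$ ($V = \left(2 + 5\right) + 6 = 7 + 6 = 13$)
$w{\left(N,P \right)} = 39$ ($w{\left(N,P \right)} = 13 \cdot 3 = 39$)
$- 24 w{\left(1^{-1} - 6,-3 \right)} = \left(-24\right) 39 = -936$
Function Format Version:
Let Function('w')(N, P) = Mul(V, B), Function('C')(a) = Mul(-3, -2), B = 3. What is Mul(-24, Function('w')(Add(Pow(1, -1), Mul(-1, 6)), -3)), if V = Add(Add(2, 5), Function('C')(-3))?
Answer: -936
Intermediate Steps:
Function('C')(a) = 6
V = 13 (V = Add(Add(2, 5), 6) = Add(7, 6) = 13)
Function('w')(N, P) = 39 (Function('w')(N, P) = Mul(13, 3) = 39)
Mul(-24, Function('w')(Add(Pow(1, -1), Mul(-1, 6)), -3)) = Mul(-24, 39) = -936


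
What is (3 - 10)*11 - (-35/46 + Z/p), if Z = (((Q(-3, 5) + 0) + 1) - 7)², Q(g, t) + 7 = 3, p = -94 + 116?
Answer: -40877/506 ≈ -80.785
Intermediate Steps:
p = 22
Q(g, t) = -4 (Q(g, t) = -7 + 3 = -4)
Z = 100 (Z = (((-4 + 0) + 1) - 7)² = ((-4 + 1) - 7)² = (-3 - 7)² = (-10)² = 100)
(3 - 10)*11 - (-35/46 + Z/p) = (3 - 10)*11 - (-35/46 + 100/22) = -7*11 - (-35*1/46 + 100*(1/22)) = -77 - (-35/46 + 50/11) = -77 - 1*1915/506 = -77 - 1915/506 = -40877/506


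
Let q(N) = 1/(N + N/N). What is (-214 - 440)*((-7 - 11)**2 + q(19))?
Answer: -2119287/10 ≈ -2.1193e+5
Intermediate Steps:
q(N) = 1/(1 + N) (q(N) = 1/(N + 1) = 1/(1 + N))
(-214 - 440)*((-7 - 11)**2 + q(19)) = (-214 - 440)*((-7 - 11)**2 + 1/(1 + 19)) = -654*((-18)**2 + 1/20) = -654*(324 + 1/20) = -654*6481/20 = -2119287/10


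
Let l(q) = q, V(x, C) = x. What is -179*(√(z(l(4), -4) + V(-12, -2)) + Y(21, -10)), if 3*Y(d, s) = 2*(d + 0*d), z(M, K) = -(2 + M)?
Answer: -2506 - 537*I*√2 ≈ -2506.0 - 759.43*I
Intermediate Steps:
z(M, K) = -2 - M
Y(d, s) = 2*d/3 (Y(d, s) = (2*(d + 0*d))/3 = (2*(d + 0))/3 = (2*d)/3 = 2*d/3)
-179*(√(z(l(4), -4) + V(-12, -2)) + Y(21, -10)) = -179*(√((-2 - 1*4) - 12) + (⅔)*21) = -179*(√((-2 - 4) - 12) + 14) = -179*(√(-6 - 12) + 14) = -179*(√(-18) + 14) = -179*(3*I*√2 + 14) = -179*(14 + 3*I*√2) = -2506 - 537*I*√2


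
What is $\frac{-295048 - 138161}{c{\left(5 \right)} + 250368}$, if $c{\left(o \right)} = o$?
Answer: $- \frac{433209}{250373} \approx -1.7303$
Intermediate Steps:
$\frac{-295048 - 138161}{c{\left(5 \right)} + 250368} = \frac{-295048 - 138161}{5 + 250368} = - \frac{433209}{250373}$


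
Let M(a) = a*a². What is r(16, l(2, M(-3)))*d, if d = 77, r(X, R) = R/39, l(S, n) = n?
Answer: -693/13 ≈ -53.308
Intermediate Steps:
M(a) = a³
r(X, R) = R/39 (r(X, R) = R*(1/39) = R/39)
r(16, l(2, M(-3)))*d = ((1/39)*(-3)³)*77 = ((1/39)*(-27))*77 = -9/13*77 = -693/13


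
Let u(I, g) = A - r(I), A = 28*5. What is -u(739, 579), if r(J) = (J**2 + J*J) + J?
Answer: 1092841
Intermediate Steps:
A = 140
r(J) = J + 2*J**2 (r(J) = (J**2 + J**2) + J = 2*J**2 + J = J + 2*J**2)
u(I, g) = 140 - I*(1 + 2*I)
-u(739, 579) = -(140 - 1*739*(1 + 2*739)) = -(140 - 1*739*(1 + 1478)) = -(140 - 1*739*1479) = -(140 - 1092981) = -1*(-1092841) = 1092841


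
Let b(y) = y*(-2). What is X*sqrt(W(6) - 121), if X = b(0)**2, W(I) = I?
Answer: 0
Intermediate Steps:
b(y) = -2*y
X = 0 (X = (-2*0)**2 = 0**2 = 0)
X*sqrt(W(6) - 121) = 0*sqrt(6 - 121) = 0*sqrt(-115) = 0*(I*sqrt(115)) = 0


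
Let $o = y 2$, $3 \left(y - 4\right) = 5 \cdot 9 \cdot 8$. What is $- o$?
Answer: $-248$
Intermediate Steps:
$y = 124$ ($y = 4 + \frac{5 \cdot 9 \cdot 8}{3} = 4 + \frac{45 \cdot 8}{3} = 4 + \frac{1}{3} \cdot 360 = 4 + 120 = 124$)
$o = 248$ ($o = 124 \cdot 2 = 248$)
$- o = \left(-1\right) 248 = -248$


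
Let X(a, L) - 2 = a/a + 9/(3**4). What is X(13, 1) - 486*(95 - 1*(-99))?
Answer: -848528/9 ≈ -94281.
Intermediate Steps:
X(a, L) = 28/9 (X(a, L) = 2 + (a/a + 9/(3**4)) = 2 + (1 + 9/81) = 2 + (1 + 9*(1/81)) = 2 + (1 + 1/9) = 2 + 10/9 = 28/9)
X(13, 1) - 486*(95 - 1*(-99)) = 28/9 - 486*(95 - 1*(-99)) = 28/9 - 486*(95 + 99) = 28/9 - 486*194 = 28/9 - 94284 = -848528/9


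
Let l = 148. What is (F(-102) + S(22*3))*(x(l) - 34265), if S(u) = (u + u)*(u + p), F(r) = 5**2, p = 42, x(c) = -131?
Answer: -491209276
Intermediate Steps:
F(r) = 25
S(u) = 2*u*(42 + u) (S(u) = (u + u)*(u + 42) = (2*u)*(42 + u) = 2*u*(42 + u))
(F(-102) + S(22*3))*(x(l) - 34265) = (25 + 2*(22*3)*(42 + 22*3))*(-131 - 34265) = (25 + 2*66*(42 + 66))*(-34396) = (25 + 2*66*108)*(-34396) = (25 + 14256)*(-34396) = 14281*(-34396) = -491209276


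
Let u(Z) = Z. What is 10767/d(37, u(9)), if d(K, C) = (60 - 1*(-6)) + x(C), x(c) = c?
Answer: 3589/25 ≈ 143.56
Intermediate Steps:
d(K, C) = 66 + C (d(K, C) = (60 - 1*(-6)) + C = (60 + 6) + C = 66 + C)
10767/d(37, u(9)) = 10767/(66 + 9) = 10767/75 = 10767*(1/75) = 3589/25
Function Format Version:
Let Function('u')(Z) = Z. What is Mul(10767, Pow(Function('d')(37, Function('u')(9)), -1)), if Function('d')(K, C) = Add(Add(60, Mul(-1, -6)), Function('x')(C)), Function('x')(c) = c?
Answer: Rational(3589, 25) ≈ 143.56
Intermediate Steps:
Function('d')(K, C) = Add(66, C) (Function('d')(K, C) = Add(Add(60, Mul(-1, -6)), C) = Add(Add(60, 6), C) = Add(66, C))
Mul(10767, Pow(Function('d')(37, Function('u')(9)), -1)) = Mul(10767, Pow(Add(66, 9), -1)) = Mul(10767, Pow(75, -1)) = Mul(10767, Rational(1, 75)) = Rational(3589, 25)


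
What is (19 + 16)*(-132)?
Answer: -4620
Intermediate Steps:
(19 + 16)*(-132) = 35*(-132) = -4620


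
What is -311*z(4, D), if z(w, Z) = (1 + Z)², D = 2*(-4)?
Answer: -15239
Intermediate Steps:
D = -8
-311*z(4, D) = -311*(1 - 8)² = -311*(-7)² = -311*49 = -15239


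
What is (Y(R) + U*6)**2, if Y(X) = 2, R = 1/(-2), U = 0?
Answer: 4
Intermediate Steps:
R = -1/2 ≈ -0.50000
(Y(R) + U*6)**2 = (2 + 0*6)**2 = (2 + 0)**2 = 2**2 = 4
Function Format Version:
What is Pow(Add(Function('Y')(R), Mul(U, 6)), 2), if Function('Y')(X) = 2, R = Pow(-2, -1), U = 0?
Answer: 4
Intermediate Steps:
R = Rational(-1, 2) ≈ -0.50000
Pow(Add(Function('Y')(R), Mul(U, 6)), 2) = Pow(Add(2, Mul(0, 6)), 2) = Pow(Add(2, 0), 2) = Pow(2, 2) = 4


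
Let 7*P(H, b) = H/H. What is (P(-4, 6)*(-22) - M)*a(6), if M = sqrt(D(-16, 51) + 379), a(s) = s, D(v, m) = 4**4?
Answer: -132/7 - 6*sqrt(635) ≈ -170.05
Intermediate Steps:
P(H, b) = 1/7 (P(H, b) = (H/H)/7 = (1/7)*1 = 1/7)
D(v, m) = 256
M = sqrt(635) (M = sqrt(256 + 379) = sqrt(635) ≈ 25.199)
(P(-4, 6)*(-22) - M)*a(6) = ((1/7)*(-22) - sqrt(635))*6 = (-22/7 - sqrt(635))*6 = -132/7 - 6*sqrt(635)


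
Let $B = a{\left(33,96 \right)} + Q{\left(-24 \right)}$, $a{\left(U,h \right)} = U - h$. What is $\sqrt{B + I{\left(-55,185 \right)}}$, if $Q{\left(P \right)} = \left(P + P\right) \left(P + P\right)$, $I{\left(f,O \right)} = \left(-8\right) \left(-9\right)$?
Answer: $3 \sqrt{257} \approx 48.094$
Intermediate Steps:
$I{\left(f,O \right)} = 72$
$Q{\left(P \right)} = 4 P^{2}$ ($Q{\left(P \right)} = 2 P 2 P = 4 P^{2}$)
$B = 2241$ ($B = \left(33 - 96\right) + 4 \left(-24\right)^{2} = \left(33 - 96\right) + 4 \cdot 576 = -63 + 2304 = 2241$)
$\sqrt{B + I{\left(-55,185 \right)}} = \sqrt{2241 + 72} = \sqrt{2313} = 3 \sqrt{257}$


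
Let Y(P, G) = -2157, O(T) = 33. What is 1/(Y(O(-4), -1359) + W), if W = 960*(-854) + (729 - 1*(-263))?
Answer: -1/821005 ≈ -1.2180e-6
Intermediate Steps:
W = -818848 (W = -819840 + (729 + 263) = -819840 + 992 = -818848)
1/(Y(O(-4), -1359) + W) = 1/(-2157 - 818848) = 1/(-821005) = -1/821005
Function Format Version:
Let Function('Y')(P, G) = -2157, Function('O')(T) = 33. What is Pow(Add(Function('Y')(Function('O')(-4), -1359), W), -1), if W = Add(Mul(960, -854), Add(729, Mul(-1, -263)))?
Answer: Rational(-1, 821005) ≈ -1.2180e-6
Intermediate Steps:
W = -818848 (W = Add(-819840, Add(729, 263)) = Add(-819840, 992) = -818848)
Pow(Add(Function('Y')(Function('O')(-4), -1359), W), -1) = Pow(Add(-2157, -818848), -1) = Pow(-821005, -1) = Rational(-1, 821005)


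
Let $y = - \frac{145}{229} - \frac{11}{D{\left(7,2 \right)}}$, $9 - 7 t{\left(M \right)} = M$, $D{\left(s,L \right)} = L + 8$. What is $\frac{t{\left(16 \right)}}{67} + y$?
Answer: $- \frac{268213}{153430} \approx -1.7481$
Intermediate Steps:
$D{\left(s,L \right)} = 8 + L$
$t{\left(M \right)} = \frac{9}{7} - \frac{M}{7}$
$y = - \frac{3969}{2290}$ ($y = - \frac{145}{229} - \frac{11}{8 + 2} = \left(-145\right) \frac{1}{229} - \frac{11}{10} = - \frac{145}{229} - \frac{11}{10} = - \frac{3969}{2290} \approx -1.7332$)
$\frac{t{\left(16 \right)}}{67} + y = \frac{\frac{9}{7} - \frac{16}{7}}{67} - \frac{3969}{2290} = \left(\frac{9}{7} - \frac{16}{7}\right) \frac{1}{67} - \frac{3969}{2290} = \left(-1\right) \frac{1}{67} - \frac{3969}{2290} = - \frac{1}{67} - \frac{3969}{2290} = - \frac{268213}{153430}$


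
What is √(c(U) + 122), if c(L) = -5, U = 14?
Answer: 3*√13 ≈ 10.817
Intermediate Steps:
√(c(U) + 122) = √(-5 + 122) = √117 = 3*√13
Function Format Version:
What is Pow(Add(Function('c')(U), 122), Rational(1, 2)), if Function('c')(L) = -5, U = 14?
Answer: Mul(3, Pow(13, Rational(1, 2))) ≈ 10.817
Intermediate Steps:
Pow(Add(Function('c')(U), 122), Rational(1, 2)) = Pow(Add(-5, 122), Rational(1, 2)) = Pow(117, Rational(1, 2)) = Mul(3, Pow(13, Rational(1, 2)))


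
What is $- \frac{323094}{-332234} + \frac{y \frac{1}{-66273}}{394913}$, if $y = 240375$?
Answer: $\frac{1409326446864776}{1449208542478711} \approx 0.97248$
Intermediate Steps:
$- \frac{323094}{-332234} + \frac{y \frac{1}{-66273}}{394913} = - \frac{323094}{-332234} + \frac{240375 \frac{1}{-66273}}{394913} = \left(-323094\right) \left(- \frac{1}{332234}\right) + 240375 \left(- \frac{1}{66273}\right) \frac{1}{394913} = \frac{161547}{166117} - \frac{80125}{8724023083} = \frac{1409326446864776}{1449208542478711}$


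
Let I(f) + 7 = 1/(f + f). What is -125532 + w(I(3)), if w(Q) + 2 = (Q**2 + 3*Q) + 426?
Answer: -4502945/36 ≈ -1.2508e+5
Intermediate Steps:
I(f) = -7 + 1/(2*f) (I(f) = -7 + 1/(f + f) = -7 + 1/(2*f))
w(Q) = 424 + Q**2 + 3*Q (w(Q) = -2 + ((Q**2 + 3*Q) + 426) = -2 + (426 + Q**2 + 3*Q) = 424 + Q**2 + 3*Q)
-125532 + w(I(3)) = -125532 + (424 + (-7 + (1/2)/3)**2 + 3*(-7 + (1/2)/3)) = -125532 + (424 + (-7 + (1/2)*(1/3))**2 + 3*(-7 + (1/2)*(1/3))) = -125532 + (424 + (-7 + 1/6)**2 + 3*(-7 + 1/6)) = -125532 + (424 + (-41/6)**2 + 3*(-41/6)) = -125532 + (424 + 1681/36 - 41/2) = -125532 + 16207/36 = -4502945/36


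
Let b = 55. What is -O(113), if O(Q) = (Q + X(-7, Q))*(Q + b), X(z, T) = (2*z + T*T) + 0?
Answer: -2161824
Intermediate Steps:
X(z, T) = T² + 2*z (X(z, T) = (2*z + T²) + 0 = (T² + 2*z) + 0 = T² + 2*z)
O(Q) = (55 + Q)*(-14 + Q + Q²) (O(Q) = (Q + (Q² + 2*(-7)))*(Q + 55) = (Q + (Q² - 14))*(55 + Q) = (Q + (-14 + Q²))*(55 + Q) = (-14 + Q + Q²)*(55 + Q) = (55 + Q)*(-14 + Q + Q²))
-O(113) = -(-770 + 113³ + 41*113 + 56*113²) = -(-770 + 1442897 + 4633 + 56*12769) = -(-770 + 1442897 + 4633 + 715064) = -1*2161824 = -2161824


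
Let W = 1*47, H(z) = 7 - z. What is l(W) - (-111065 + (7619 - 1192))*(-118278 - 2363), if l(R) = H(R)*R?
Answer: -12623634838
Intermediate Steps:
W = 47
l(R) = R*(7 - R) (l(R) = (7 - R)*R = R*(7 - R))
l(W) - (-111065 + (7619 - 1192))*(-118278 - 2363) = 47*(7 - 1*47) - (-111065 + (7619 - 1192))*(-118278 - 2363) = 47*(7 - 47) - (-111065 + 6427)*(-120641) = 47*(-40) - (-104638)*(-120641) = -1880 - 1*12623632958 = -1880 - 12623632958 = -12623634838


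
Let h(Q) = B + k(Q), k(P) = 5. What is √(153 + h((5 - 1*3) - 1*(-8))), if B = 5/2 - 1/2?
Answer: 4*√10 ≈ 12.649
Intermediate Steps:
B = 2 (B = 5*(½) - 1*½ = 5/2 - ½ = 2)
h(Q) = 7 (h(Q) = 2 + 5 = 7)
√(153 + h((5 - 1*3) - 1*(-8))) = √(153 + 7) = √160 = 4*√10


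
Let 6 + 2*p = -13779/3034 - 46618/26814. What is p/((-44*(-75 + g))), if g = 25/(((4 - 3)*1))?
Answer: -12183307/4365319200 ≈ -0.0027909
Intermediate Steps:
g = 25 (g = 25/((1*1)) = 25/1 = 25*1 = 25)
p = -12183307/1984236 (p = -3 + (-13779/3034 - 46618/26814)/2 = -3 + (-13779*1/3034 - 46618*1/26814)/2 = -3 + (-13779/3034 - 23309/13407)/2 = -3 + (1/2)*(-6230599/992118) = -3 - 6230599/1984236 = -12183307/1984236 ≈ -6.1400)
p/((-44*(-75 + g))) = -12183307*(-1/(44*(-75 + 25)))/1984236 = -12183307/(1984236*((-44*(-50)))) = -12183307/1984236/2200 = -12183307/1984236*1/2200 = -12183307/4365319200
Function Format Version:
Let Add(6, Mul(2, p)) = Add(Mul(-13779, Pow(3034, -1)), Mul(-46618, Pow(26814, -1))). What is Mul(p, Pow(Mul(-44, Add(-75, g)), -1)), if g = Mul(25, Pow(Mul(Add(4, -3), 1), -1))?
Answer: Rational(-12183307, 4365319200) ≈ -0.0027909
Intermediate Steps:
g = 25 (g = Mul(25, Pow(Mul(1, 1), -1)) = Mul(25, Pow(1, -1)) = Mul(25, 1) = 25)
p = Rational(-12183307, 1984236) (p = Add(-3, Mul(Rational(1, 2), Add(Mul(-13779, Pow(3034, -1)), Mul(-46618, Pow(26814, -1))))) = Add(-3, Mul(Rational(1, 2), Add(Mul(-13779, Rational(1, 3034)), Mul(-46618, Rational(1, 26814))))) = Add(-3, Mul(Rational(1, 2), Add(Rational(-13779, 3034), Rational(-23309, 13407)))) = Add(-3, Mul(Rational(1, 2), Rational(-6230599, 992118))) = Add(-3, Rational(-6230599, 1984236)) = Rational(-12183307, 1984236) ≈ -6.1400)
Mul(p, Pow(Mul(-44, Add(-75, g)), -1)) = Mul(Rational(-12183307, 1984236), Pow(Mul(-44, Add(-75, 25)), -1)) = Mul(Rational(-12183307, 1984236), Pow(Mul(-44, -50), -1)) = Mul(Rational(-12183307, 1984236), Pow(2200, -1)) = Mul(Rational(-12183307, 1984236), Rational(1, 2200)) = Rational(-12183307, 4365319200)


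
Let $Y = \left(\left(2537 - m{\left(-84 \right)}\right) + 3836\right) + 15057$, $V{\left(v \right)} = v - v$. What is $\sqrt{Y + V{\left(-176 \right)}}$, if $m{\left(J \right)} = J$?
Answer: $\sqrt{21514} \approx 146.68$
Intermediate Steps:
$V{\left(v \right)} = 0$
$Y = 21514$ ($Y = \left(\left(2537 - -84\right) + 3836\right) + 15057 = \left(\left(2537 + 84\right) + 3836\right) + 15057 = \left(2621 + 3836\right) + 15057 = 6457 + 15057 = 21514$)
$\sqrt{Y + V{\left(-176 \right)}} = \sqrt{21514 + 0} = \sqrt{21514}$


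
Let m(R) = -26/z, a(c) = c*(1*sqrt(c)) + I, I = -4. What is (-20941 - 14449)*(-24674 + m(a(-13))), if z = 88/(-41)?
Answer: 19201251485/22 ≈ 8.7278e+8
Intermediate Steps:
a(c) = -4 + c**(3/2) (a(c) = c*(1*sqrt(c)) - 4 = c*sqrt(c) - 4 = c**(3/2) - 4 = -4 + c**(3/2))
z = -88/41 (z = 88*(-1/41) = -88/41 ≈ -2.1463)
m(R) = 533/44 (m(R) = -26/(-88/41) = -26*(-41/88) = 533/44)
(-20941 - 14449)*(-24674 + m(a(-13))) = (-20941 - 14449)*(-24674 + 533/44) = -35390*(-1085123/44) = 19201251485/22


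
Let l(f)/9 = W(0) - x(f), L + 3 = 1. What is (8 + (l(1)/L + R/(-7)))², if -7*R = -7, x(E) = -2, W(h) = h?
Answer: 64/49 ≈ 1.3061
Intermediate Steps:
L = -2 (L = -3 + 1 = -2)
R = 1 (R = -⅐*(-7) = 1)
l(f) = 18 (l(f) = 9*(0 - 1*(-2)) = 9*(0 + 2) = 9*2 = 18)
(8 + (l(1)/L + R/(-7)))² = (8 + (18/(-2) + 1/(-7)))² = (8 + (18*(-½) + 1*(-⅐)))² = (8 + (-9 - ⅐))² = (8 - 64/7)² = (-8/7)² = 64/49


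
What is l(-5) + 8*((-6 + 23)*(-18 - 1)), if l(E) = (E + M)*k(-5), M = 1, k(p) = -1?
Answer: -2580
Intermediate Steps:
l(E) = -1 - E (l(E) = (E + 1)*(-1) = (1 + E)*(-1) = -1 - E)
l(-5) + 8*((-6 + 23)*(-18 - 1)) = (-1 - 1*(-5)) + 8*((-6 + 23)*(-18 - 1)) = (-1 + 5) + 8*(17*(-19)) = 4 + 8*(-323) = 4 - 2584 = -2580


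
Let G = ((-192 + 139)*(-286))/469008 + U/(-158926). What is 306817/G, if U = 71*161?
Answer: -5717348051446584/738057535 ≈ -7.7465e+6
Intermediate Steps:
U = 11431
G = -738057535/18634391352 (G = ((-192 + 139)*(-286))/469008 + 11431/(-158926) = -53*(-286)*(1/469008) + 11431*(-1/158926) = 15158*(1/469008) - 11431/158926 = 7579/234504 - 11431/158926 = -738057535/18634391352 ≈ -0.039607)
306817/G = 306817/(-738057535/18634391352) = 306817*(-18634391352/738057535) = -5717348051446584/738057535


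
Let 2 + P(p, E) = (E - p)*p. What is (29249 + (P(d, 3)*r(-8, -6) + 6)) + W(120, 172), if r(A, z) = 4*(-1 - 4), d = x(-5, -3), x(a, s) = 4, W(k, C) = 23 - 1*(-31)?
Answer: 29429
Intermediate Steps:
W(k, C) = 54 (W(k, C) = 23 + 31 = 54)
d = 4
r(A, z) = -20 (r(A, z) = 4*(-5) = -20)
P(p, E) = -2 + p*(E - p) (P(p, E) = -2 + (E - p)*p = -2 + p*(E - p))
(29249 + (P(d, 3)*r(-8, -6) + 6)) + W(120, 172) = (29249 + ((-2 - 1*4² + 3*4)*(-20) + 6)) + 54 = (29249 + ((-2 - 1*16 + 12)*(-20) + 6)) + 54 = (29249 + ((-2 - 16 + 12)*(-20) + 6)) + 54 = (29249 + (-6*(-20) + 6)) + 54 = (29249 + (120 + 6)) + 54 = (29249 + 126) + 54 = 29375 + 54 = 29429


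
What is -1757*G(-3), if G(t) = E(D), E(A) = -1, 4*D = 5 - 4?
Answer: 1757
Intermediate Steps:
D = 1/4 (D = (5 - 4)/4 = (1/4)*1 = 1/4 ≈ 0.25000)
G(t) = -1
-1757*G(-3) = -1757*(-1) = 1757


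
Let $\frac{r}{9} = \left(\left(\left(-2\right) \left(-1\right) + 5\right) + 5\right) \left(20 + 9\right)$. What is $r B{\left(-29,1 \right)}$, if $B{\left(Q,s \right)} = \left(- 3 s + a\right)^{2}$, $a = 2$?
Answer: $3132$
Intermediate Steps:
$B{\left(Q,s \right)} = \left(2 - 3 s\right)^{2}$ ($B{\left(Q,s \right)} = \left(- 3 s + 2\right)^{2} = \left(2 - 3 s\right)^{2}$)
$r = 3132$ ($r = 9 \left(\left(\left(-2\right) \left(-1\right) + 5\right) + 5\right) \left(20 + 9\right) = 9 \left(\left(2 + 5\right) + 5\right) 29 = 9 \left(7 + 5\right) 29 = 9 \cdot 12 \cdot 29 = 9 \cdot 348 = 3132$)
$r B{\left(-29,1 \right)} = 3132 \left(-2 + 3 \cdot 1\right)^{2} = 3132 \left(-2 + 3\right)^{2} = 3132 \cdot 1^{2} = 3132 \cdot 1 = 3132$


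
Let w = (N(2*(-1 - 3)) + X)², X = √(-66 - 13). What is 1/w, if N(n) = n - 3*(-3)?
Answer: (1 + I*√79)⁻² ≈ -0.012187 - 0.0027776*I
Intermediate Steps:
N(n) = 9 + n (N(n) = n + 9 = 9 + n)
X = I*√79 (X = √(-79) = I*√79 ≈ 8.8882*I)
w = (1 + I*√79)² (w = ((9 + 2*(-1 - 3)) + I*√79)² = ((9 + 2*(-4)) + I*√79)² = ((9 - 8) + I*√79)² = (1 + I*√79)² ≈ -78.0 + 17.776*I)
1/w = 1/((1 + I*√79)²) = (1 + I*√79)⁻²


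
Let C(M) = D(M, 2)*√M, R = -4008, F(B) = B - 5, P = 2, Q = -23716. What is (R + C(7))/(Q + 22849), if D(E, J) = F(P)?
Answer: 1336/289 + √7/289 ≈ 4.6320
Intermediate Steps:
F(B) = -5 + B
D(E, J) = -3 (D(E, J) = -5 + 2 = -3)
C(M) = -3*√M
(R + C(7))/(Q + 22849) = (-4008 - 3*√7)/(-23716 + 22849) = (-4008 - 3*√7)/(-867) = (-4008 - 3*√7)*(-1/867) = 1336/289 + √7/289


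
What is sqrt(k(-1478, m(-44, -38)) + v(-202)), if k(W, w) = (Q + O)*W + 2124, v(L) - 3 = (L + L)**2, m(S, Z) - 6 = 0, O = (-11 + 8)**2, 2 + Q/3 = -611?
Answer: sqrt(2870083) ≈ 1694.1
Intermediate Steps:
Q = -1839 (Q = -6 + 3*(-611) = -6 - 1833 = -1839)
O = 9 (O = (-3)**2 = 9)
m(S, Z) = 6 (m(S, Z) = 6 + 0 = 6)
v(L) = 3 + 4*L**2 (v(L) = 3 + (L + L)**2 = 3 + (2*L)**2 = 3 + 4*L**2)
k(W, w) = 2124 - 1830*W (k(W, w) = (-1839 + 9)*W + 2124 = -1830*W + 2124 = 2124 - 1830*W)
sqrt(k(-1478, m(-44, -38)) + v(-202)) = sqrt((2124 - 1830*(-1478)) + (3 + 4*(-202)**2)) = sqrt((2124 + 2704740) + (3 + 4*40804)) = sqrt(2706864 + (3 + 163216)) = sqrt(2706864 + 163219) = sqrt(2870083)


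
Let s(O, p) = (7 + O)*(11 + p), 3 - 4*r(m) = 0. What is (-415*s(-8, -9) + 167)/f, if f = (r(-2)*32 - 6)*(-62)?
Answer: -997/1116 ≈ -0.89337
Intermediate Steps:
r(m) = ¾ (r(m) = ¾ - ¼*0 = ¾ + 0 = ¾)
f = -1116 (f = ((¾)*32 - 6)*(-62) = (24 - 6)*(-62) = 18*(-62) = -1116)
(-415*s(-8, -9) + 167)/f = (-415*(77 + 7*(-9) + 11*(-8) - 8*(-9)) + 167)/(-1116) = (-415*(77 - 63 - 88 + 72) + 167)*(-1/1116) = (-415*(-2) + 167)*(-1/1116) = (830 + 167)*(-1/1116) = 997*(-1/1116) = -997/1116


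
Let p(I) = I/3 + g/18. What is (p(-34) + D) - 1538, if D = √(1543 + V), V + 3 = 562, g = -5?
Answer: -27893/18 + √2102 ≈ -1503.8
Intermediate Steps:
V = 559 (V = -3 + 562 = 559)
p(I) = -5/18 + I/3 (p(I) = I/3 - 5/18 = -5/18 + I/3)
D = √2102 (D = √(1543 + 559) = √2102 ≈ 45.848)
(p(-34) + D) - 1538 = ((-5/18 + (⅓)*(-34)) + √2102) - 1538 = ((-5/18 - 34/3) + √2102) - 1538 = (-209/18 + √2102) - 1538 = -27893/18 + √2102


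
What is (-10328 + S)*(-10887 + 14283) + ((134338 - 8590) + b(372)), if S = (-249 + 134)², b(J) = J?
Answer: 9964332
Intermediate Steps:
S = 13225 (S = (-115)² = 13225)
(-10328 + S)*(-10887 + 14283) + ((134338 - 8590) + b(372)) = (-10328 + 13225)*(-10887 + 14283) + ((134338 - 8590) + 372) = 2897*3396 + (125748 + 372) = 9838212 + 126120 = 9964332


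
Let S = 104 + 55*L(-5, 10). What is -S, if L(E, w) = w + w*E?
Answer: 2096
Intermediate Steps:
L(E, w) = w + E*w
S = -2096 (S = 104 + 55*(10*(1 - 5)) = 104 + 55*(10*(-4)) = 104 + 55*(-40) = 104 - 2200 = -2096)
-S = -1*(-2096) = 2096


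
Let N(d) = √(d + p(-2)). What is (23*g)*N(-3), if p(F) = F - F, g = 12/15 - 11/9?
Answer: -437*I*√3/45 ≈ -16.82*I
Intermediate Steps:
g = -19/45 (g = 12*(1/15) - 11*⅑ = ⅘ - 11/9 = -19/45 ≈ -0.42222)
p(F) = 0
N(d) = √d (N(d) = √(d + 0) = √d)
(23*g)*N(-3) = (23*(-19/45))*√(-3) = -437*I*√3/45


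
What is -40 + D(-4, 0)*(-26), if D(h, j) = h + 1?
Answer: 38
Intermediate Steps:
D(h, j) = 1 + h
-40 + D(-4, 0)*(-26) = -40 + (1 - 4)*(-26) = -40 - 3*(-26) = -40 + 78 = 38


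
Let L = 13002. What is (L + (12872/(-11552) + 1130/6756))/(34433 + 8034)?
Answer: 31708476161/103573445772 ≈ 0.30614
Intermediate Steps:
(L + (12872/(-11552) + 1130/6756))/(34433 + 8034) = (13002 + (12872/(-11552) + 1130/6756))/(34433 + 8034) = (13002 + (12872*(-1/11552) + 1130*(1/6756)))/42467 = (13002 + (-1609/1444 + 565/3378))*(1/42467) = (13002 - 2309671/2438916)*(1/42467) = (31708476161/2438916)*(1/42467) = 31708476161/103573445772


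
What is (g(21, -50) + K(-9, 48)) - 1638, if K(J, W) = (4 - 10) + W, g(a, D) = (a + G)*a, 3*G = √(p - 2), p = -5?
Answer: -1155 + 7*I*√7 ≈ -1155.0 + 18.52*I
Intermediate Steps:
G = I*√7/3 (G = √(-5 - 2)/3 = √(-7)/3 = (I*√7)/3 = I*√7/3 ≈ 0.88192*I)
g(a, D) = a*(a + I*√7/3) (g(a, D) = (a + I*√7/3)*a = a*(a + I*√7/3))
K(J, W) = -6 + W
(g(21, -50) + K(-9, 48)) - 1638 = ((⅓)*21*(3*21 + I*√7) + (-6 + 48)) - 1638 = ((⅓)*21*(63 + I*√7) + 42) - 1638 = ((441 + 7*I*√7) + 42) - 1638 = (483 + 7*I*√7) - 1638 = -1155 + 7*I*√7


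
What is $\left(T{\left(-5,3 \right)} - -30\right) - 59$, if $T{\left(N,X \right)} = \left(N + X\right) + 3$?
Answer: $-28$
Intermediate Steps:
$T{\left(N,X \right)} = 3 + N + X$
$\left(T{\left(-5,3 \right)} - -30\right) - 59 = \left(\left(3 - 5 + 3\right) - -30\right) - 59 = \left(1 + 30\right) - 59 = 31 - 59 = -28$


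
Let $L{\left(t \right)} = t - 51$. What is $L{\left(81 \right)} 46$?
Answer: $1380$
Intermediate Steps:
$L{\left(t \right)} = -51 + t$
$L{\left(81 \right)} 46 = \left(-51 + 81\right) 46 = 30 \cdot 46 = 1380$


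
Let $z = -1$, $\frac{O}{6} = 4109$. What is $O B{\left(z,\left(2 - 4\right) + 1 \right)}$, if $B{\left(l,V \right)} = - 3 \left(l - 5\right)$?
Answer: $443772$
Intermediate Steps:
$O = 24654$ ($O = 6 \cdot 4109 = 24654$)
$B{\left(l,V \right)} = 15 - 3 l$ ($B{\left(l,V \right)} = - 3 \left(-5 + l\right) = 15 - 3 l$)
$O B{\left(z,\left(2 - 4\right) + 1 \right)} = 24654 \left(15 - -3\right) = 24654 \left(15 + 3\right) = 24654 \cdot 18 = 443772$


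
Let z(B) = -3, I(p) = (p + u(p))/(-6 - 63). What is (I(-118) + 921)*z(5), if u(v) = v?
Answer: -63785/23 ≈ -2773.3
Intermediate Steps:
I(p) = -2*p/69 (I(p) = (p + p)/(-6 - 63) = (2*p)/(-69) = (2*p)*(-1/69) = -2*p/69)
(I(-118) + 921)*z(5) = (-2/69*(-118) + 921)*(-3) = (236/69 + 921)*(-3) = (63785/69)*(-3) = -63785/23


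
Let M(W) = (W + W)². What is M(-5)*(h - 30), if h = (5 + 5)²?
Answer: 7000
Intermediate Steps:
h = 100 (h = 10² = 100)
M(W) = 4*W² (M(W) = (2*W)² = 4*W²)
M(-5)*(h - 30) = (4*(-5)²)*(100 - 30) = (4*25)*70 = 100*70 = 7000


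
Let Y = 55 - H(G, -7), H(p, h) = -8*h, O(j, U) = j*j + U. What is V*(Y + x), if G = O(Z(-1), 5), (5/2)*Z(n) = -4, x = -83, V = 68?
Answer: -5712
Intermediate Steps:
Z(n) = -8/5 (Z(n) = (⅖)*(-4) = -8/5)
O(j, U) = U + j² (O(j, U) = j² + U = U + j²)
G = 189/25 (G = 5 + (-8/5)² = 5 + 64/25 = 189/25 ≈ 7.5600)
Y = -1 (Y = 55 - (-8)*(-7) = 55 - 1*56 = 55 - 56 = -1)
V*(Y + x) = 68*(-1 - 83) = 68*(-84) = -5712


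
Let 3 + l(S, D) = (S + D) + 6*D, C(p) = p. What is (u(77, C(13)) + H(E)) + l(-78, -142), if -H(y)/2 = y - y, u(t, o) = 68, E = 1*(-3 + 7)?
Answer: -1007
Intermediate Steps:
E = 4 (E = 1*4 = 4)
l(S, D) = -3 + S + 7*D (l(S, D) = -3 + ((S + D) + 6*D) = -3 + ((D + S) + 6*D) = -3 + (S + 7*D) = -3 + S + 7*D)
H(y) = 0 (H(y) = -2*(y - y) = -2*0 = 0)
(u(77, C(13)) + H(E)) + l(-78, -142) = (68 + 0) + (-3 - 78 + 7*(-142)) = 68 + (-3 - 78 - 994) = 68 - 1075 = -1007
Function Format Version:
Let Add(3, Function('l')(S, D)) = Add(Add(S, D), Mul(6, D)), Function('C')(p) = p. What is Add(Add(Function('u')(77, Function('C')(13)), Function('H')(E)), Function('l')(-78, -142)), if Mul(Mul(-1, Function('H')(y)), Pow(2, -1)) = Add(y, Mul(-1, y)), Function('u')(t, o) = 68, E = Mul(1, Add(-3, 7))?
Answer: -1007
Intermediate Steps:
E = 4 (E = Mul(1, 4) = 4)
Function('l')(S, D) = Add(-3, S, Mul(7, D)) (Function('l')(S, D) = Add(-3, Add(Add(S, D), Mul(6, D))) = Add(-3, Add(Add(D, S), Mul(6, D))) = Add(-3, Add(S, Mul(7, D))) = Add(-3, S, Mul(7, D)))
Function('H')(y) = 0 (Function('H')(y) = Mul(-2, Add(y, Mul(-1, y))) = Mul(-2, 0) = 0)
Add(Add(Function('u')(77, Function('C')(13)), Function('H')(E)), Function('l')(-78, -142)) = Add(Add(68, 0), Add(-3, -78, Mul(7, -142))) = Add(68, Add(-3, -78, -994)) = Add(68, -1075) = -1007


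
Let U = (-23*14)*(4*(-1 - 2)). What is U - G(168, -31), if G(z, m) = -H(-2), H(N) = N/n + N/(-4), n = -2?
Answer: 7731/2 ≈ 3865.5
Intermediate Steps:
H(N) = -3*N/4 (H(N) = N/(-2) + N/(-4) = N*(-½) + N*(-¼) = -N/2 - N/4 = -3*N/4)
U = 3864 (U = -1288*(-3) = -322*(-12) = 3864)
G(z, m) = -3/2 (G(z, m) = -(-3)*(-2)/4 = -1*3/2 = -3/2)
U - G(168, -31) = 3864 - 1*(-3/2) = 3864 + 3/2 = 7731/2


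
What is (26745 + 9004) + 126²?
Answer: 51625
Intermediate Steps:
(26745 + 9004) + 126² = 35749 + 15876 = 51625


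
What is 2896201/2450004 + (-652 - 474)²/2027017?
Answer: 8976949933921/4966199758068 ≈ 1.8076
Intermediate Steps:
2896201/2450004 + (-652 - 474)²/2027017 = 2896201*(1/2450004) + (-1126)²*(1/2027017) = 2896201/2450004 + 1267876*(1/2027017) = 2896201/2450004 + 1267876/2027017 = 8976949933921/4966199758068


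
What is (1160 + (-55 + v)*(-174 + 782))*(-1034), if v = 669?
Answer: -387204048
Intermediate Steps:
(1160 + (-55 + v)*(-174 + 782))*(-1034) = (1160 + (-55 + 669)*(-174 + 782))*(-1034) = (1160 + 614*608)*(-1034) = (1160 + 373312)*(-1034) = 374472*(-1034) = -387204048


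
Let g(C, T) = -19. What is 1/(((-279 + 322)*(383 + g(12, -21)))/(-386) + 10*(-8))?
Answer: -193/23266 ≈ -0.0082954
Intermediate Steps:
1/(((-279 + 322)*(383 + g(12, -21)))/(-386) + 10*(-8)) = 1/(((-279 + 322)*(383 - 19))/(-386) + 10*(-8)) = 1/((43*364)*(-1/386) - 80) = 1/(15652*(-1/386) - 80) = 1/(-7826/193 - 80) = 1/(-23266/193) = -193/23266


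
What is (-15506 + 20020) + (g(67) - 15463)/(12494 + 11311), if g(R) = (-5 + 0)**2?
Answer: 35813444/7935 ≈ 4513.4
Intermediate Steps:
g(R) = 25 (g(R) = (-5)**2 = 25)
(-15506 + 20020) + (g(67) - 15463)/(12494 + 11311) = (-15506 + 20020) + (25 - 15463)/(12494 + 11311) = 4514 - 15438/23805 = 4514 - 15438*1/23805 = 4514 - 5146/7935 = 35813444/7935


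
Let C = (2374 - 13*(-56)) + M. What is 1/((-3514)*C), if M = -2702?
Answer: -1/1405600 ≈ -7.1144e-7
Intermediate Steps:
C = 400 (C = (2374 - 13*(-56)) - 2702 = (2374 + 728) - 2702 = 3102 - 2702 = 400)
1/((-3514)*C) = 1/(-3514*400) = -1/3514*1/400 = -1/1405600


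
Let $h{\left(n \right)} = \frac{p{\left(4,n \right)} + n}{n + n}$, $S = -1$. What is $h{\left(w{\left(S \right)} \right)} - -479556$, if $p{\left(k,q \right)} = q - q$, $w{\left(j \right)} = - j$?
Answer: $\frac{959113}{2} \approx 4.7956 \cdot 10^{5}$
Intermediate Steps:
$p{\left(k,q \right)} = 0$
$h{\left(n \right)} = \frac{1}{2}$ ($h{\left(n \right)} = \frac{0 + n}{n + n} = \frac{n}{2 n} = n \frac{1}{2 n} = \frac{1}{2}$)
$h{\left(w{\left(S \right)} \right)} - -479556 = \frac{1}{2} - -479556 = \frac{1}{2} + 479556 = \frac{959113}{2}$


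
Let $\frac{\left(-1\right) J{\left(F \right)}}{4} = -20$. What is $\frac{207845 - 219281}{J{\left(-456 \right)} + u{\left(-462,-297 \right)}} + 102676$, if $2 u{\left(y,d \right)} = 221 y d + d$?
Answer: $\frac{3113563121260}{30324157} \approx 1.0268 \cdot 10^{5}$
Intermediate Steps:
$J{\left(F \right)} = 80$ ($J{\left(F \right)} = \left(-4\right) \left(-20\right) = 80$)
$u{\left(y,d \right)} = \frac{d}{2} + \frac{221 d y}{2}$ ($u{\left(y,d \right)} = \frac{221 y d + d}{2} = \frac{221 d y + d}{2} = \frac{d + 221 d y}{2} = \frac{d}{2} + \frac{221 d y}{2}$)
$\frac{207845 - 219281}{J{\left(-456 \right)} + u{\left(-462,-297 \right)}} + 102676 = \frac{207845 - 219281}{80 + \frac{1}{2} \left(-297\right) \left(1 + 221 \left(-462\right)\right)} + 102676 = - \frac{11436}{80 + \frac{1}{2} \left(-297\right) \left(1 - 102102\right)} + 102676 = - \frac{11436}{80 + \frac{1}{2} \left(-297\right) \left(-102101\right)} + 102676 = - \frac{11436}{80 + \frac{30323997}{2}} + 102676 = - \frac{11436}{\frac{30324157}{2}} + 102676 = \left(-11436\right) \frac{2}{30324157} + 102676 = - \frac{22872}{30324157} + 102676 = \frac{3113563121260}{30324157}$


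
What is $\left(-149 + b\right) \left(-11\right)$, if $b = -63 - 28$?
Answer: $2640$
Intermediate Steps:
$b = -91$
$\left(-149 + b\right) \left(-11\right) = \left(-149 - 91\right) \left(-11\right) = \left(-240\right) \left(-11\right) = 2640$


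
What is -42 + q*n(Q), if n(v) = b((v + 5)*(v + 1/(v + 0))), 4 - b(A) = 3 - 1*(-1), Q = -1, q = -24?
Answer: -42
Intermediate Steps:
b(A) = 0 (b(A) = 4 - (3 - 1*(-1)) = 4 - (3 + 1) = 4 - 1*4 = 4 - 4 = 0)
n(v) = 0
-42 + q*n(Q) = -42 - 24*0 = -42 + 0 = -42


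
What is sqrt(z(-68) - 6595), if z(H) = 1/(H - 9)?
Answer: 6*I*sqrt(1086162)/77 ≈ 81.21*I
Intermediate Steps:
z(H) = 1/(-9 + H)
sqrt(z(-68) - 6595) = sqrt(1/(-9 - 68) - 6595) = sqrt(1/(-77) - 6595) = sqrt(-1/77 - 6595) = sqrt(-507816/77) = 6*I*sqrt(1086162)/77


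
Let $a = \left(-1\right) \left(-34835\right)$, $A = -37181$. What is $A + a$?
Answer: $-2346$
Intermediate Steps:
$a = 34835$
$A + a = -37181 + 34835 = -2346$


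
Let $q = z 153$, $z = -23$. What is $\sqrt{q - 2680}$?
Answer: $i \sqrt{6199} \approx 78.734 i$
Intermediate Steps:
$q = -3519$ ($q = \left(-23\right) 153 = -3519$)
$\sqrt{q - 2680} = \sqrt{-3519 - 2680} = \sqrt{-6199} = i \sqrt{6199}$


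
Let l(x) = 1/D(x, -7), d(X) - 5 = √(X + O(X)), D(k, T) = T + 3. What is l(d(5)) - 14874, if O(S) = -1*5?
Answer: -59497/4 ≈ -14874.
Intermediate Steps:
O(S) = -5
D(k, T) = 3 + T
d(X) = 5 + √(-5 + X) (d(X) = 5 + √(X - 5) = 5 + √(-5 + X))
l(x) = -¼ (l(x) = 1/(3 - 7) = 1/(-4) = -¼)
l(d(5)) - 14874 = -¼ - 14874 = -59497/4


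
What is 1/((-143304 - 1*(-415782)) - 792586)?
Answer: -1/520108 ≈ -1.9227e-6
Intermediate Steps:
1/((-143304 - 1*(-415782)) - 792586) = 1/((-143304 + 415782) - 792586) = 1/(272478 - 792586) = 1/(-520108) = -1/520108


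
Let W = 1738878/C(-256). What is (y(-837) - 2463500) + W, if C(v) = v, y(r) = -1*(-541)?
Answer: -316128191/128 ≈ -2.4698e+6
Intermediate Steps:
y(r) = 541
W = -869439/128 (W = 1738878/(-256) = 1738878*(-1/256) = -869439/128 ≈ -6792.5)
(y(-837) - 2463500) + W = (541 - 2463500) - 869439/128 = -2462959 - 869439/128 = -316128191/128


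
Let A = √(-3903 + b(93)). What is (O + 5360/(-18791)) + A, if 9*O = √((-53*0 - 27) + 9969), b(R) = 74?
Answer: -5360/18791 + √9942/9 + I*√3829 ≈ 10.794 + 61.879*I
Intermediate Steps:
A = I*√3829 (A = √(-3903 + 74) = √(-3829) = I*√3829 ≈ 61.879*I)
O = √9942/9 (O = √((-53*0 - 27) + 9969)/9 = √((0 - 27) + 9969)/9 = √(-27 + 9969)/9 = √9942/9 ≈ 11.079)
(O + 5360/(-18791)) + A = (√9942/9 + 5360/(-18791)) + I*√3829 = (√9942/9 + 5360*(-1/18791)) + I*√3829 = (√9942/9 - 5360/18791) + I*√3829 = (-5360/18791 + √9942/9) + I*√3829 = -5360/18791 + √9942/9 + I*√3829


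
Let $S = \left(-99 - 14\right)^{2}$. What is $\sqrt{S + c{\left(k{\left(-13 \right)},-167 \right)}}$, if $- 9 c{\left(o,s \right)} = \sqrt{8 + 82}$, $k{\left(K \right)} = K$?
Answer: $\frac{\sqrt{114921 - 3 \sqrt{10}}}{3} \approx 113.0$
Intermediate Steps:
$c{\left(o,s \right)} = - \frac{\sqrt{10}}{3}$ ($c{\left(o,s \right)} = - \frac{\sqrt{8 + 82}}{9} = - \frac{\sqrt{90}}{9} = - \frac{3 \sqrt{10}}{9} = - \frac{\sqrt{10}}{3}$)
$S = 12769$ ($S = \left(-113\right)^{2} = 12769$)
$\sqrt{S + c{\left(k{\left(-13 \right)},-167 \right)}} = \sqrt{12769 - \frac{\sqrt{10}}{3}}$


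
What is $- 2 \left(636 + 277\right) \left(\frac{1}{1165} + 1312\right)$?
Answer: $- \frac{2791006306}{1165} \approx -2.3957 \cdot 10^{6}$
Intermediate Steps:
$- 2 \left(636 + 277\right) \left(\frac{1}{1165} + 1312\right) = - 2 \cdot 913 \left(\frac{1}{1165} + 1312\right) = - 2 \cdot 913 \cdot \frac{1528481}{1165} = \left(-2\right) \frac{1395503153}{1165} = - \frac{2791006306}{1165}$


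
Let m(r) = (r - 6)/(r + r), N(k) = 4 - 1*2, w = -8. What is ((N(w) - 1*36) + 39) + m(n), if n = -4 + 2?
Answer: 7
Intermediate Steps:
n = -2
N(k) = 2 (N(k) = 4 - 2 = 2)
m(r) = (-6 + r)/(2*r) (m(r) = (-6 + r)/((2*r)) = (-6 + r)*(1/(2*r)) = (-6 + r)/(2*r))
((N(w) - 1*36) + 39) + m(n) = ((2 - 1*36) + 39) + (½)*(-6 - 2)/(-2) = ((2 - 36) + 39) + (½)*(-½)*(-8) = (-34 + 39) + 2 = 5 + 2 = 7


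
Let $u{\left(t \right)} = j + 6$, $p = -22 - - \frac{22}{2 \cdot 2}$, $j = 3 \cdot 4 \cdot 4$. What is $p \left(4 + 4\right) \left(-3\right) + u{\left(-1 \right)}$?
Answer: $450$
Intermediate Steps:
$j = 48$ ($j = 12 \cdot 4 = 48$)
$p = - \frac{33}{2}$ ($p = -22 - - \frac{22}{4} = -22 - \left(-22\right) \frac{1}{4} = -22 - - \frac{11}{2} = -22 + \frac{11}{2} = - \frac{33}{2} \approx -16.5$)
$u{\left(t \right)} = 54$ ($u{\left(t \right)} = 48 + 6 = 54$)
$p \left(4 + 4\right) \left(-3\right) + u{\left(-1 \right)} = - \frac{33 \left(4 + 4\right) \left(-3\right)}{2} + 54 = - \frac{33 \cdot 8 \left(-3\right)}{2} + 54 = \left(- \frac{33}{2}\right) \left(-24\right) + 54 = 396 + 54 = 450$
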